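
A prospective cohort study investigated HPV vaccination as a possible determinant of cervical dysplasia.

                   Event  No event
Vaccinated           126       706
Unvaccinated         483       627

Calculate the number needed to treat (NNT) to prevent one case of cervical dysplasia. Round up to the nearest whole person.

4

Risk in treated group = 126/832 = 0.15144; risk in control = 483/1110 = 0.43514.
Absolute risk reduction = 0.43514 − 0.15144 = 0.28369
NNT = 1 / ARR = 1 / 0.28369 = 3.525 → round up → 4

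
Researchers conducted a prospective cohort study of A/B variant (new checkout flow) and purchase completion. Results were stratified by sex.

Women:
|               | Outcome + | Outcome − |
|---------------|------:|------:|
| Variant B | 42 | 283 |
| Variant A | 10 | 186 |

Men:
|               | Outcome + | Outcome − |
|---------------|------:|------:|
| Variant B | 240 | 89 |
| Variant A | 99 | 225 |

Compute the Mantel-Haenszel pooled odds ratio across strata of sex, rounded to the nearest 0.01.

5.16

OR_MH = Σ(aᵢdᵢ/nᵢ) / Σ(bᵢcᵢ/nᵢ), where nᵢ is the stratum total.
Stratum 1 (Women): n = 521; a·d/n = 42·186/521 = 14.9942; b·c/n = 283·10/521 = 5.4319
Stratum 2 (Men): n = 653; a·d/n = 240·225/653 = 82.6953; b·c/n = 89·99/653 = 13.4931
OR_MH = (14.9942 + 82.6953) / (5.4319 + 13.4931) = 97.6895 / 18.9250 = 5.16194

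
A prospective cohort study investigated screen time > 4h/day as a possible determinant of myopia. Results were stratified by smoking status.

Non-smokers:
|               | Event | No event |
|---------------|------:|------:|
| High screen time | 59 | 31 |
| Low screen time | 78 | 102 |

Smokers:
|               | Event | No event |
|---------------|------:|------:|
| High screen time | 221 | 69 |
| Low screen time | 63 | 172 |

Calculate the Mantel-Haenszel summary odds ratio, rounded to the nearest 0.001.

OR_MH = Σ(aᵢdᵢ/nᵢ) / Σ(bᵢcᵢ/nᵢ), where nᵢ is the stratum total.
Stratum 1 (Non-smokers): n = 270; a·d/n = 59·102/270 = 22.2889; b·c/n = 31·78/270 = 8.9556
Stratum 2 (Smokers): n = 525; a·d/n = 221·172/525 = 72.4038; b·c/n = 69·63/525 = 8.2800
OR_MH = (22.2889 + 72.4038) / (8.9556 + 8.2800) = 94.6927 / 17.2356 = 5.49403

5.494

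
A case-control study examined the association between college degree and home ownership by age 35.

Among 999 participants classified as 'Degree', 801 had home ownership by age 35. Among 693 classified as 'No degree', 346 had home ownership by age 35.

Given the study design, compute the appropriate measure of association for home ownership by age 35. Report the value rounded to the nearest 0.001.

4.057

From the description: a = 801, b = 198, c = 346, d = 347.
This is a case-control study: participants were sampled on outcome status, so risks in the source population cannot be estimated directly — relative risk is not valid here. The odds ratio is the appropriate measure.
OR = (a·d)/(b·c) = (801 × 347) / (198 × 346) = 277947 / 68508 = 4.05715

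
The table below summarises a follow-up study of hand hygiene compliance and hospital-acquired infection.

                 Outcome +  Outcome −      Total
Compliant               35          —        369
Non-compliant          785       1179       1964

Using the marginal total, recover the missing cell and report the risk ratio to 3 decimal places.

The missing cell is in the exposed row: 369 − 35 = 334.
So a = 35, b = 334, c = 785, d = 1179.
RR = [a/(a+b)] / [c/(c+d)] = (35/369) / (785/1964) = 0.09485/0.39969 = 0.23731

0.237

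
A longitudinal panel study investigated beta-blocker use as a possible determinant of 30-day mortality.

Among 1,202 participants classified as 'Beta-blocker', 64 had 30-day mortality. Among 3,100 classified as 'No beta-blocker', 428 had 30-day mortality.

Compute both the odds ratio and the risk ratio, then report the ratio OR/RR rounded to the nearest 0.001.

From the description: a = 64, b = 1138, c = 428, d = 2672.
OR = (64·2672)/(1138·428) = 171008/487064 = 0.35110
Risk in exposed = 64/1202 = 0.05324; risk in unexposed = 428/3100 = 0.13806; RR = 0.38565
OR/RR = 0.35110 / 0.38565 = 0.91041
The outcome is not rare, so the OR lies further from 1 than the RR.

0.910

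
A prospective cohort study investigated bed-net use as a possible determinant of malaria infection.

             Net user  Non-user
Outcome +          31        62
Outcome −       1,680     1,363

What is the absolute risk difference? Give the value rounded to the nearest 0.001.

Reading the table with exposure as columns: a = 31 (Net user, case), b = 1680 (Net user, non-case), c = 62 (Non-user, case), d = 1363.
Risk in exposed = 31/1711 = 0.018118; risk in unexposed = 62/1425 = 0.043509.
Risk difference = 0.018118 − 0.043509 = -0.025391

-0.025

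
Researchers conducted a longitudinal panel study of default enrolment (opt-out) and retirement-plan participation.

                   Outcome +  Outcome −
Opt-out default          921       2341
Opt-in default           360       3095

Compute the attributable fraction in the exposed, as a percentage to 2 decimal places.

Cells: a = 921, b = 2341, c = 360, d = 3095.
Risk in exposed = 921/3262 = 0.28234; risk in unexposed = 360/3455 = 0.10420.
RR = 0.28234/0.10420 = 2.70970
AR% = (RR − 1)/RR × 100 = (2.70970 − 1)/2.70970 × 100 = 63.0955%

63.10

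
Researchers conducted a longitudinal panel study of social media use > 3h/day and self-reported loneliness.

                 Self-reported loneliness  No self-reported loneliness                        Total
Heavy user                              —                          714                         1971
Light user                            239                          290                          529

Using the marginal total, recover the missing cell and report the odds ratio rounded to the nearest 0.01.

2.14

The missing cell is in the exposed row: 1971 − 714 = 1257.
So a = 1257, b = 714, c = 239, d = 290.
OR = (a·d)/(b·c) = (1257 × 290) / (714 × 239) = 364530 / 170646 = 2.13618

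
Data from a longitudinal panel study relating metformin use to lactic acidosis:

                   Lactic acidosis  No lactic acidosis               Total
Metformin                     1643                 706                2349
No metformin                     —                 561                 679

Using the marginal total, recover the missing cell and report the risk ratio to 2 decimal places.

4.02

The missing cell is in the unexposed row: 679 − 561 = 118.
So a = 1643, b = 706, c = 118, d = 561.
RR = [a/(a+b)] / [c/(c+d)] = (1643/2349) / (118/679) = 0.69945/0.17378 = 4.02478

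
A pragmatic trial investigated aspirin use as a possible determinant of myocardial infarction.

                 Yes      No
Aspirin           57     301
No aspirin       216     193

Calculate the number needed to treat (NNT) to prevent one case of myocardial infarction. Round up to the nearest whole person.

3

Risk in treated group = 57/358 = 0.15922; risk in control = 216/409 = 0.52812.
Absolute risk reduction = 0.52812 − 0.15922 = 0.36890
NNT = 1 / ARR = 1 / 0.36890 = 2.711 → round up → 3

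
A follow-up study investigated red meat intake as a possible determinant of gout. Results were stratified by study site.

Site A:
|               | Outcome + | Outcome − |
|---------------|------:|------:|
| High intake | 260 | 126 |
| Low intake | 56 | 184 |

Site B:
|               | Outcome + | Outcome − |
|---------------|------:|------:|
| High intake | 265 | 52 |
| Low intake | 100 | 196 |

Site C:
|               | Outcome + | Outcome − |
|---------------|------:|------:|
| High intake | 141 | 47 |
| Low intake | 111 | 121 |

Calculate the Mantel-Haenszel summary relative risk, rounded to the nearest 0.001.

RR_MH = Σ(aᵢ·n₀ᵢ/nᵢ) / Σ(cᵢ·n₁ᵢ/nᵢ), with n₁ᵢ = aᵢ+bᵢ (exposed), n₀ᵢ = cᵢ+dᵢ (unexposed), nᵢ = n₁ᵢ+n₀ᵢ.
Stratum 1 (Site A): n₁ = 386, n₀ = 240, n = 626; a·n₀/n = 260·240/626 = 99.6805; c·n₁/n = 56·386/626 = 34.5304
Stratum 2 (Site B): n₁ = 317, n₀ = 296, n = 613; a·n₀/n = 265·296/613 = 127.9608; c·n₁/n = 100·317/613 = 51.7129
Stratum 3 (Site C): n₁ = 188, n₀ = 232, n = 420; a·n₀/n = 141·232/420 = 77.8857; c·n₁/n = 111·188/420 = 49.6857
RR_MH = (99.6805 + 127.9608 + 77.8857) / (34.5304 + 51.7129 + 49.6857) = 305.5271 / 135.9290 = 2.24770

2.248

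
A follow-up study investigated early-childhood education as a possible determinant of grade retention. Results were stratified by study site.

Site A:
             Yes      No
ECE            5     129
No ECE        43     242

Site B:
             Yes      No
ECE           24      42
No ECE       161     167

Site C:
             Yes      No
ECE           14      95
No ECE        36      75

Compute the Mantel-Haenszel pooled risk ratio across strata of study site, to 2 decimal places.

0.52

RR_MH = Σ(aᵢ·n₀ᵢ/nᵢ) / Σ(cᵢ·n₁ᵢ/nᵢ), with n₁ᵢ = aᵢ+bᵢ (exposed), n₀ᵢ = cᵢ+dᵢ (unexposed), nᵢ = n₁ᵢ+n₀ᵢ.
Stratum 1 (Site A): n₁ = 134, n₀ = 285, n = 419; a·n₀/n = 5·285/419 = 3.4010; c·n₁/n = 43·134/419 = 13.7518
Stratum 2 (Site B): n₁ = 66, n₀ = 328, n = 394; a·n₀/n = 24·328/394 = 19.9797; c·n₁/n = 161·66/394 = 26.9695
Stratum 3 (Site C): n₁ = 109, n₀ = 111, n = 220; a·n₀/n = 14·111/220 = 7.0636; c·n₁/n = 36·109/220 = 17.8364
RR_MH = (3.4010 + 19.9797 + 7.0636) / (13.7518 + 26.9695 + 17.8364) = 30.4443 / 58.5577 = 0.51990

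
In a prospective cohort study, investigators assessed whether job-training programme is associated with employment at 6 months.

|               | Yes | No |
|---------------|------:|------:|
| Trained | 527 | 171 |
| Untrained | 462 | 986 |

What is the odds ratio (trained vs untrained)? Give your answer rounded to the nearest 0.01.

6.58

Cells: a = 527, b = 171, c = 462, d = 986.
OR = (a·d)/(b·c) = (527 × 986) / (171 × 462) = 519622 / 79002 = 6.57733
The odds of employment at 6 months are about 6.58 times as high in the trained group.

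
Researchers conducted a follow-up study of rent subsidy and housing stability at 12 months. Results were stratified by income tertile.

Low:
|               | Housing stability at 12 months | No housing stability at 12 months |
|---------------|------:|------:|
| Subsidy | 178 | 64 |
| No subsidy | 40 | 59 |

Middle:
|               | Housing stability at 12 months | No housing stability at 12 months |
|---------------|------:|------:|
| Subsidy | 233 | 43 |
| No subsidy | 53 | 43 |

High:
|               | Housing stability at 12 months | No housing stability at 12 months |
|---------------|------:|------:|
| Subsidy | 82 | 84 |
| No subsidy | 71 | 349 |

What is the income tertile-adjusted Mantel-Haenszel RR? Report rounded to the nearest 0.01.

1.94

RR_MH = Σ(aᵢ·n₀ᵢ/nᵢ) / Σ(cᵢ·n₁ᵢ/nᵢ), with n₁ᵢ = aᵢ+bᵢ (exposed), n₀ᵢ = cᵢ+dᵢ (unexposed), nᵢ = n₁ᵢ+n₀ᵢ.
Stratum 1 (Low): n₁ = 242, n₀ = 99, n = 341; a·n₀/n = 178·99/341 = 51.6774; c·n₁/n = 40·242/341 = 28.3871
Stratum 2 (Middle): n₁ = 276, n₀ = 96, n = 372; a·n₀/n = 233·96/372 = 60.1290; c·n₁/n = 53·276/372 = 39.3226
Stratum 3 (High): n₁ = 166, n₀ = 420, n = 586; a·n₀/n = 82·420/586 = 58.7713; c·n₁/n = 71·166/586 = 20.1126
RR_MH = (51.6774 + 60.1290 + 58.7713) / (28.3871 + 39.3226 + 20.1126) = 170.5778 / 87.8223 = 1.94231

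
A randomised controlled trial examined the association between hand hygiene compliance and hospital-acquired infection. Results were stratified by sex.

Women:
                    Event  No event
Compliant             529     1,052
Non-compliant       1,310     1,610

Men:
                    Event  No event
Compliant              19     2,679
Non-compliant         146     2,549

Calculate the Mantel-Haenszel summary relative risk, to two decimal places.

RR_MH = Σ(aᵢ·n₀ᵢ/nᵢ) / Σ(cᵢ·n₁ᵢ/nᵢ), with n₁ᵢ = aᵢ+bᵢ (exposed), n₀ᵢ = cᵢ+dᵢ (unexposed), nᵢ = n₁ᵢ+n₀ᵢ.
Stratum 1 (Women): n₁ = 1581, n₀ = 2920, n = 4501; a·n₀/n = 529·2920/4501 = 343.1860; c·n₁/n = 1310·1581/4501 = 460.1444
Stratum 2 (Men): n₁ = 2698, n₀ = 2695, n = 5393; a·n₀/n = 19·2695/5393 = 9.4947; c·n₁/n = 146·2698/5393 = 73.0406
RR_MH = (343.1860 + 9.4947) / (460.1444 + 73.0406) = 352.6807 / 533.1850 = 0.66146

0.66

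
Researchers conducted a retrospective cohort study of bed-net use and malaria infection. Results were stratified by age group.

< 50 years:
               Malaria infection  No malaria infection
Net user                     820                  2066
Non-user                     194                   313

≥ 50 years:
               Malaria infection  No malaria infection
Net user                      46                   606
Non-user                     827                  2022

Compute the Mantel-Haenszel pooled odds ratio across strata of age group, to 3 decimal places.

0.391

OR_MH = Σ(aᵢdᵢ/nᵢ) / Σ(bᵢcᵢ/nᵢ), where nᵢ is the stratum total.
Stratum 1 (< 50 years): n = 3393; a·d/n = 820·313/3393 = 75.6440; b·c/n = 2066·194/3393 = 118.1267
Stratum 2 (≥ 50 years): n = 3501; a·d/n = 46·2022/3501 = 26.5673; b·c/n = 606·827/3501 = 143.1482
OR_MH = (75.6440 + 26.5673) / (118.1267 + 143.1482) = 102.2112 / 261.2750 = 0.39120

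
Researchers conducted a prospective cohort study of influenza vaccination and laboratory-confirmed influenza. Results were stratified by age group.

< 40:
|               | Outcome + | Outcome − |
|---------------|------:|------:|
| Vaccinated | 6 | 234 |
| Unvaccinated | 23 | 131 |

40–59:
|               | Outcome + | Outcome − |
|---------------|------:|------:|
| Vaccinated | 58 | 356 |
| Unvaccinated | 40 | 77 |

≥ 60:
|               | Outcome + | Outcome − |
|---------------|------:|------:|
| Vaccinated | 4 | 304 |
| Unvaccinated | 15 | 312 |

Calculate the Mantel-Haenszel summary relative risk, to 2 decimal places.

RR_MH = Σ(aᵢ·n₀ᵢ/nᵢ) / Σ(cᵢ·n₁ᵢ/nᵢ), with n₁ᵢ = aᵢ+bᵢ (exposed), n₀ᵢ = cᵢ+dᵢ (unexposed), nᵢ = n₁ᵢ+n₀ᵢ.
Stratum 1 (< 40): n₁ = 240, n₀ = 154, n = 394; a·n₀/n = 6·154/394 = 2.3452; c·n₁/n = 23·240/394 = 14.0102
Stratum 2 (40–59): n₁ = 414, n₀ = 117, n = 531; a·n₀/n = 58·117/531 = 12.7797; c·n₁/n = 40·414/531 = 31.1864
Stratum 3 (≥ 60): n₁ = 308, n₀ = 327, n = 635; a·n₀/n = 4·327/635 = 2.0598; c·n₁/n = 15·308/635 = 7.2756
RR_MH = (2.3452 + 12.7797 + 2.0598) / (14.0102 + 31.1864 + 7.2756) = 17.1847 / 52.4722 = 0.32750

0.33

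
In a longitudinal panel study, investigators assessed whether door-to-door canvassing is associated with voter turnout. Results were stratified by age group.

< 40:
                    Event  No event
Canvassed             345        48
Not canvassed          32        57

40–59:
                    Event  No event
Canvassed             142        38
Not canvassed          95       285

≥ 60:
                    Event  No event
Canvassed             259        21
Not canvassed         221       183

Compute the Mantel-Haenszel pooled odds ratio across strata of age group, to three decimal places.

OR_MH = Σ(aᵢdᵢ/nᵢ) / Σ(bᵢcᵢ/nᵢ), where nᵢ is the stratum total.
Stratum 1 (< 40): n = 482; a·d/n = 345·57/482 = 40.7988; b·c/n = 48·32/482 = 3.1867
Stratum 2 (40–59): n = 560; a·d/n = 142·285/560 = 72.2679; b·c/n = 38·95/560 = 6.4464
Stratum 3 (≥ 60): n = 684; a·d/n = 259·183/684 = 69.2939; b·c/n = 21·221/684 = 6.7851
OR_MH = (40.7988 + 72.2679 + 69.2939) / (3.1867 + 6.4464 + 6.7851) = 182.3605 / 16.4182 = 11.10719

11.107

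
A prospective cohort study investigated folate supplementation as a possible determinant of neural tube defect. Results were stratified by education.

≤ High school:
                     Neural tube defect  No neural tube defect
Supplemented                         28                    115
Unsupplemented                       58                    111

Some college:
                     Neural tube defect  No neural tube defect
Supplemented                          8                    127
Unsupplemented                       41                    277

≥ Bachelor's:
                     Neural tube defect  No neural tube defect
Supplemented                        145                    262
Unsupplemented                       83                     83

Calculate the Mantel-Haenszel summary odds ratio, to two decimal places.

OR_MH = Σ(aᵢdᵢ/nᵢ) / Σ(bᵢcᵢ/nᵢ), where nᵢ is the stratum total.
Stratum 1 (≤ High school): n = 312; a·d/n = 28·111/312 = 9.9615; b·c/n = 115·58/312 = 21.3782
Stratum 2 (Some college): n = 453; a·d/n = 8·277/453 = 4.8918; b·c/n = 127·41/453 = 11.4945
Stratum 3 (≥ Bachelor's): n = 573; a·d/n = 145·83/573 = 21.0035; b·c/n = 262·83/573 = 37.9511
OR_MH = (9.9615 + 4.8918 + 21.0035) / (21.3782 + 11.4945 + 37.9511) = 35.8569 / 70.8238 = 0.50628

0.51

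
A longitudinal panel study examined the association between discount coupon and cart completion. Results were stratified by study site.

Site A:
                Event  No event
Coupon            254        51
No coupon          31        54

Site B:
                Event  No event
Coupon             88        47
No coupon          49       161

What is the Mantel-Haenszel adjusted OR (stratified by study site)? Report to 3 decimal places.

OR_MH = Σ(aᵢdᵢ/nᵢ) / Σ(bᵢcᵢ/nᵢ), where nᵢ is the stratum total.
Stratum 1 (Site A): n = 390; a·d/n = 254·54/390 = 35.1692; b·c/n = 51·31/390 = 4.0538
Stratum 2 (Site B): n = 345; a·d/n = 88·161/345 = 41.0667; b·c/n = 47·49/345 = 6.6754
OR_MH = (35.1692 + 41.0667) / (4.0538 + 6.6754) = 76.2359 / 10.7292 = 7.10545

7.105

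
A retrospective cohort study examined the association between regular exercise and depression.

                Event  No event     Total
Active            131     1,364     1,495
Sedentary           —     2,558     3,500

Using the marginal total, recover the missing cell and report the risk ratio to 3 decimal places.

The missing cell is in the unexposed row: 3500 − 2558 = 942.
So a = 131, b = 1364, c = 942, d = 2558.
RR = [a/(a+b)] / [c/(c+d)] = (131/1495) / (942/3500) = 0.08763/0.26914 = 0.32557

0.326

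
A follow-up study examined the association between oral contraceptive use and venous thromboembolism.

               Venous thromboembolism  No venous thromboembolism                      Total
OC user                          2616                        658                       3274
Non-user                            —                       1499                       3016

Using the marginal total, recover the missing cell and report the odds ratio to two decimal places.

3.93

The missing cell is in the unexposed row: 3016 − 1499 = 1517.
So a = 2616, b = 658, c = 1517, d = 1499.
OR = (a·d)/(b·c) = (2616 × 1499) / (658 × 1517) = 3921384 / 998186 = 3.92851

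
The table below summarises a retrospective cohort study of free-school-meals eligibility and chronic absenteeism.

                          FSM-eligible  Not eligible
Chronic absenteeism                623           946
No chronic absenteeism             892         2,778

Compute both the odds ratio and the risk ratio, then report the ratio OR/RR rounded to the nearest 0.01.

1.27

Reading the table with exposure as columns: a = 623 (FSM-eligible, case), b = 892 (FSM-eligible, non-case), c = 946 (Not eligible, case), d = 2778.
OR = (623·2778)/(892·946) = 1730694/843832 = 2.05099
Risk in exposed = 623/1515 = 0.41122; risk in unexposed = 946/3724 = 0.25403; RR = 1.61880
OR/RR = 2.05099 / 1.61880 = 1.26698
The outcome is not rare, so the OR lies further from 1 than the RR.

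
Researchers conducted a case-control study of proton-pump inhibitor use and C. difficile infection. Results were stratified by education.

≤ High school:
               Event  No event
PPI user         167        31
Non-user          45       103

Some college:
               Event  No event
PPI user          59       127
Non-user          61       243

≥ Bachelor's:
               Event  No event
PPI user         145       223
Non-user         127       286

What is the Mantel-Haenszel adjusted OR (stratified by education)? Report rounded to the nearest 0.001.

2.354

OR_MH = Σ(aᵢdᵢ/nᵢ) / Σ(bᵢcᵢ/nᵢ), where nᵢ is the stratum total.
Stratum 1 (≤ High school): n = 346; a·d/n = 167·103/346 = 49.7139; b·c/n = 31·45/346 = 4.0318
Stratum 2 (Some college): n = 490; a·d/n = 59·243/490 = 29.2592; b·c/n = 127·61/490 = 15.8102
Stratum 3 (≥ Bachelor's): n = 781; a·d/n = 145·286/781 = 53.0986; b·c/n = 223·127/781 = 36.2625
OR_MH = (49.7139 + 29.2592 + 53.0986) / (4.0318 + 15.8102 + 36.2625) = 132.0716 / 56.1045 = 2.35403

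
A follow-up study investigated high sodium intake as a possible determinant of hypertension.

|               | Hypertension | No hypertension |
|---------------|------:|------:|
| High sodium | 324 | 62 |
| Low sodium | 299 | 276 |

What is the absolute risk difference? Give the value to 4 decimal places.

Cells: a = 324, b = 62, c = 299, d = 276.
Risk in exposed = 324/386 = 0.839378; risk in unexposed = 299/575 = 0.520000.
Risk difference = 0.839378 − 0.520000 = 0.319378

0.3194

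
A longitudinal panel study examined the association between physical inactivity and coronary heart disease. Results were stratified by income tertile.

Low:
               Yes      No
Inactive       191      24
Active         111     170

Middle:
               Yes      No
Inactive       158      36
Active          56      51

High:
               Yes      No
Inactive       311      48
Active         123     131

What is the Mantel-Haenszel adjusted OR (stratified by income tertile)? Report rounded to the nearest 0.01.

OR_MH = Σ(aᵢdᵢ/nᵢ) / Σ(bᵢcᵢ/nᵢ), where nᵢ is the stratum total.
Stratum 1 (Low): n = 496; a·d/n = 191·170/496 = 65.4637; b·c/n = 24·111/496 = 5.3710
Stratum 2 (Middle): n = 301; a·d/n = 158·51/301 = 26.7708; b·c/n = 36·56/301 = 6.6977
Stratum 3 (High): n = 613; a·d/n = 311·131/613 = 66.4617; b·c/n = 48·123/613 = 9.6313
OR_MH = (65.4637 + 26.7708 + 66.4617) / (5.3710 + 6.6977 + 9.6313) = 158.6961 / 21.7000 = 7.31320

7.31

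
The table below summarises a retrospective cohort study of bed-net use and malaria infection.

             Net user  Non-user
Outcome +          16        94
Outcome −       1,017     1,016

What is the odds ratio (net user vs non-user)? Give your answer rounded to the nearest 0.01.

Reading the table with exposure as columns: a = 16 (Net user, case), b = 1017 (Net user, non-case), c = 94 (Non-user, case), d = 1016.
OR = (a·d)/(b·c) = (16 × 1016) / (1017 × 94) = 16256 / 95598 = 0.17005
Exposure is associated with lower odds of malaria infection (OR = 0.17 < 1).

0.17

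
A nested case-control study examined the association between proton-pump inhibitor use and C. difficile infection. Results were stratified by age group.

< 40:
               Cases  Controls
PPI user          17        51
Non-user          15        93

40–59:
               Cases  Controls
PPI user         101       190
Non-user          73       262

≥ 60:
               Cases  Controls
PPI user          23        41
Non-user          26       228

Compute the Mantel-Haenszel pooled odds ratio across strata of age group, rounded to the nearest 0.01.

2.27

OR_MH = Σ(aᵢdᵢ/nᵢ) / Σ(bᵢcᵢ/nᵢ), where nᵢ is the stratum total.
Stratum 1 (< 40): n = 176; a·d/n = 17·93/176 = 8.9830; b·c/n = 51·15/176 = 4.3466
Stratum 2 (40–59): n = 626; a·d/n = 101·262/626 = 42.2716; b·c/n = 190·73/626 = 22.1565
Stratum 3 (≥ 60): n = 318; a·d/n = 23·228/318 = 16.4906; b·c/n = 41·26/318 = 3.3522
OR_MH = (8.9830 + 42.2716 + 16.4906) / (4.3466 + 22.1565 + 3.3522) = 67.7451 / 29.8553 = 2.26911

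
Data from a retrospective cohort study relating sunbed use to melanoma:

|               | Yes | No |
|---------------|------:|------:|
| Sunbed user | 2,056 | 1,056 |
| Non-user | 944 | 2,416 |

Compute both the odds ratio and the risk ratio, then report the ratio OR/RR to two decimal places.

Cells: a = 2056, b = 1056, c = 944, d = 2416.
OR = (2056·2416)/(1056·944) = 4967296/996864 = 4.98292
Risk in exposed = 2056/3112 = 0.66067; risk in unexposed = 944/3360 = 0.28095; RR = 2.35153
OR/RR = 4.98292 / 2.35153 = 2.11901
The outcome is not rare, so the OR lies further from 1 than the RR.

2.12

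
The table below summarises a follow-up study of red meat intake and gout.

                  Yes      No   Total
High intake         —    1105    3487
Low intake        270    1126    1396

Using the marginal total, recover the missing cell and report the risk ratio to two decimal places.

3.53

The missing cell is in the exposed row: 3487 − 1105 = 2382.
So a = 2382, b = 1105, c = 270, d = 1126.
RR = [a/(a+b)] / [c/(c+d)] = (2382/3487) / (270/1396) = 0.68311/0.19341 = 3.53192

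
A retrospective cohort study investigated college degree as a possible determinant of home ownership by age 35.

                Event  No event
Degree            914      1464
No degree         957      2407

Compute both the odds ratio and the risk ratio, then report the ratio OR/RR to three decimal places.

1.162

Cells: a = 914, b = 1464, c = 957, d = 2407.
OR = (914·2407)/(1464·957) = 2199998/1401048 = 1.57025
Risk in exposed = 914/2378 = 0.38436; risk in unexposed = 957/3364 = 0.28448; RR = 1.35107
OR/RR = 1.57025 / 1.35107 = 1.16223
The outcome is not rare, so the OR lies further from 1 than the RR.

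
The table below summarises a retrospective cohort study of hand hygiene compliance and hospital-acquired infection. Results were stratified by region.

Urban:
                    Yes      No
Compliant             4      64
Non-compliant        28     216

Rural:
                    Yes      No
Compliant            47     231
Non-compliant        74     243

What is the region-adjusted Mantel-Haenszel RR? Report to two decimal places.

0.69

RR_MH = Σ(aᵢ·n₀ᵢ/nᵢ) / Σ(cᵢ·n₁ᵢ/nᵢ), with n₁ᵢ = aᵢ+bᵢ (exposed), n₀ᵢ = cᵢ+dᵢ (unexposed), nᵢ = n₁ᵢ+n₀ᵢ.
Stratum 1 (Urban): n₁ = 68, n₀ = 244, n = 312; a·n₀/n = 4·244/312 = 3.1282; c·n₁/n = 28·68/312 = 6.1026
Stratum 2 (Rural): n₁ = 278, n₀ = 317, n = 595; a·n₀/n = 47·317/595 = 25.0403; c·n₁/n = 74·278/595 = 34.5748
RR_MH = (3.1282 + 25.0403) / (6.1026 + 34.5748) = 28.1685 / 40.6774 = 0.69249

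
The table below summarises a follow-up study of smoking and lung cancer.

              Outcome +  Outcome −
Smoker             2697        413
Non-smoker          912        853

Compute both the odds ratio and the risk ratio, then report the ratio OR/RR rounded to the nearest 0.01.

3.64

Cells: a = 2697, b = 413, c = 912, d = 853.
OR = (2697·853)/(413·912) = 2300541/376656 = 6.10780
Risk in exposed = 2697/3110 = 0.86720; risk in unexposed = 912/1765 = 0.51671; RR = 1.67830
OR/RR = 6.10780 / 1.67830 = 3.63927
The outcome is not rare, so the OR lies further from 1 than the RR.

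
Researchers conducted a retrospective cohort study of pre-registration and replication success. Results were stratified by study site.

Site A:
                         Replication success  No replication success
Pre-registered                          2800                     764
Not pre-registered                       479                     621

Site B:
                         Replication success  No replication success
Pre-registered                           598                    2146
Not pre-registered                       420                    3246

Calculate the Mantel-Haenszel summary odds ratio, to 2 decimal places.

OR_MH = Σ(aᵢdᵢ/nᵢ) / Σ(bᵢcᵢ/nᵢ), where nᵢ is the stratum total.
Stratum 1 (Site A): n = 4664; a·d/n = 2800·621/4664 = 372.8130; b·c/n = 764·479/4664 = 78.4640
Stratum 2 (Site B): n = 6410; a·d/n = 598·3246/6410 = 302.8250; b·c/n = 2146·420/6410 = 140.6115
OR_MH = (372.8130 + 302.8250) / (78.4640 + 140.6115) = 675.6380 / 219.0755 = 3.08404

3.08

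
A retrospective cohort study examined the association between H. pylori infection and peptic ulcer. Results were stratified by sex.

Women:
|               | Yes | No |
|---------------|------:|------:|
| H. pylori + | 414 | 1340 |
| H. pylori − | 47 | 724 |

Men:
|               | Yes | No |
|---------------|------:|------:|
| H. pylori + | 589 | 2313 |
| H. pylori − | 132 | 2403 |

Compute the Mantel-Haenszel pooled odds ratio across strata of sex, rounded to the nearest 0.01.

OR_MH = Σ(aᵢdᵢ/nᵢ) / Σ(bᵢcᵢ/nᵢ), where nᵢ is the stratum total.
Stratum 1 (Women): n = 2525; a·d/n = 414·724/2525 = 118.7073; b·c/n = 1340·47/2525 = 24.9426
Stratum 2 (Men): n = 5437; a·d/n = 589·2403/5437 = 260.3213; b·c/n = 2313·132/5437 = 56.1552
OR_MH = (118.7073 + 260.3213) / (24.9426 + 56.1552) = 379.0286 / 81.0978 = 4.67372

4.67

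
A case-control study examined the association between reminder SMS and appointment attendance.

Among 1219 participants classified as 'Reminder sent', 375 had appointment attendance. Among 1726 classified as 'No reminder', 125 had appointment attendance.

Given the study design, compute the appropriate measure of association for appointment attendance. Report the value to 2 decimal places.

5.69

From the description: a = 375, b = 844, c = 125, d = 1601.
This is a case-control study: participants were sampled on outcome status, so risks in the source population cannot be estimated directly — relative risk is not valid here. The odds ratio is the appropriate measure.
OR = (a·d)/(b·c) = (375 × 1601) / (844 × 125) = 600375 / 105500 = 5.69076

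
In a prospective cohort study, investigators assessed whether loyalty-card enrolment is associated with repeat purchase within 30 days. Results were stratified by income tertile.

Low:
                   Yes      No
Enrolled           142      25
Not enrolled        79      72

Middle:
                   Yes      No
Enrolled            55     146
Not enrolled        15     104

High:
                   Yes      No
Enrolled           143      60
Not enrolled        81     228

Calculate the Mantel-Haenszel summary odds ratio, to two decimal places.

OR_MH = Σ(aᵢdᵢ/nᵢ) / Σ(bᵢcᵢ/nᵢ), where nᵢ is the stratum total.
Stratum 1 (Low): n = 318; a·d/n = 142·72/318 = 32.1509; b·c/n = 25·79/318 = 6.2107
Stratum 2 (Middle): n = 320; a·d/n = 55·104/320 = 17.8750; b·c/n = 146·15/320 = 6.8438
Stratum 3 (High): n = 512; a·d/n = 143·228/512 = 63.6797; b·c/n = 60·81/512 = 9.4922
OR_MH = (32.1509 + 17.8750 + 63.6797) / (6.2107 + 6.8438 + 9.4922) = 113.7056 / 22.5466 = 5.04313

5.04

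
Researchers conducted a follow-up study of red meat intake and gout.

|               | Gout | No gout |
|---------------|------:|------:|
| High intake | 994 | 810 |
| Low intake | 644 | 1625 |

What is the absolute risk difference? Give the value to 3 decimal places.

0.267

Cells: a = 994, b = 810, c = 644, d = 1625.
Risk in exposed = 994/1804 = 0.550998; risk in unexposed = 644/2269 = 0.283825.
Risk difference = 0.550998 − 0.283825 = 0.267172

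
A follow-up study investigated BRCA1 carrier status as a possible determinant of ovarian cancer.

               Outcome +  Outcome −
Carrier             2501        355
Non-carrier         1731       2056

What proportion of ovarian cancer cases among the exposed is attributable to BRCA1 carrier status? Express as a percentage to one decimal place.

47.8

Cells: a = 2501, b = 355, c = 1731, d = 2056.
Risk in exposed = 2501/2856 = 0.87570; risk in unexposed = 1731/3787 = 0.45709.
RR = 0.87570/0.45709 = 1.91582
AR% = (RR − 1)/RR × 100 = (1.91582 − 1)/1.91582 × 100 = 47.8029%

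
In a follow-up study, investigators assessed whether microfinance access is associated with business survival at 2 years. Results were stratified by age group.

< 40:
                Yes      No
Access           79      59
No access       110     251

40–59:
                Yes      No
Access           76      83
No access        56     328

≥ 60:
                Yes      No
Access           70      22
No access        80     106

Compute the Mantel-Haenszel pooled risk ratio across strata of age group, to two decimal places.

RR_MH = Σ(aᵢ·n₀ᵢ/nᵢ) / Σ(cᵢ·n₁ᵢ/nᵢ), with n₁ᵢ = aᵢ+bᵢ (exposed), n₀ᵢ = cᵢ+dᵢ (unexposed), nᵢ = n₁ᵢ+n₀ᵢ.
Stratum 1 (< 40): n₁ = 138, n₀ = 361, n = 499; a·n₀/n = 79·361/499 = 57.1523; c·n₁/n = 110·138/499 = 30.4208
Stratum 2 (40–59): n₁ = 159, n₀ = 384, n = 543; a·n₀/n = 76·384/543 = 53.7459; c·n₁/n = 56·159/543 = 16.3978
Stratum 3 (≥ 60): n₁ = 92, n₀ = 186, n = 278; a·n₀/n = 70·186/278 = 46.8345; c·n₁/n = 80·92/278 = 26.4748
RR_MH = (57.1523 + 53.7459 + 46.8345) / (30.4208 + 16.3978 + 26.4748) = 157.7327 / 73.2935 = 2.15207

2.15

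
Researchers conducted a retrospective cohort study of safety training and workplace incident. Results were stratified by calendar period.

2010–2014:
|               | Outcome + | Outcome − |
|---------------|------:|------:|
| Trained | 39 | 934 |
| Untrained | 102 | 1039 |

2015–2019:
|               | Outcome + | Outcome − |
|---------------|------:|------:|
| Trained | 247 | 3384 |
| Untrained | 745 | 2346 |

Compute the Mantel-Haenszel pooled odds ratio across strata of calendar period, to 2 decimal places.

0.25

OR_MH = Σ(aᵢdᵢ/nᵢ) / Σ(bᵢcᵢ/nᵢ), where nᵢ is the stratum total.
Stratum 1 (2010–2014): n = 2114; a·d/n = 39·1039/2114 = 19.1679; b·c/n = 934·102/2114 = 45.0653
Stratum 2 (2015–2019): n = 6722; a·d/n = 247·2346/6722 = 86.2038; b·c/n = 3384·745/6722 = 375.0491
OR_MH = (19.1679 + 86.2038) / (45.0653 + 375.0491) = 105.3717 / 420.1144 = 0.25082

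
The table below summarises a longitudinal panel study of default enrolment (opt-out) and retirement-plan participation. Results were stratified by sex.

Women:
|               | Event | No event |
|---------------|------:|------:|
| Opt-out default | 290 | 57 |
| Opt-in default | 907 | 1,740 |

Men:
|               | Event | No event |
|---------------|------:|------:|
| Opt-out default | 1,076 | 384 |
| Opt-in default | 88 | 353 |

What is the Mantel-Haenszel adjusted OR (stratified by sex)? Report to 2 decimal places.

10.51

OR_MH = Σ(aᵢdᵢ/nᵢ) / Σ(bᵢcᵢ/nᵢ), where nᵢ is the stratum total.
Stratum 1 (Women): n = 2994; a·d/n = 290·1740/2994 = 168.5371; b·c/n = 57·907/2994 = 17.2675
Stratum 2 (Men): n = 1901; a·d/n = 1076·353/1901 = 199.8043; b·c/n = 384·88/1901 = 17.7759
OR_MH = (168.5371 + 199.8043) / (17.2675 + 17.7759) = 368.3414 / 35.0434 = 10.51099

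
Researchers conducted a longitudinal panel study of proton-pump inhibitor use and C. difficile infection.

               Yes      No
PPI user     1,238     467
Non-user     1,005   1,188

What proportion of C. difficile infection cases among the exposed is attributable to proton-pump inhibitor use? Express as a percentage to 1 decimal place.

36.9

Cells: a = 1238, b = 467, c = 1005, d = 1188.
Risk in exposed = 1238/1705 = 0.72610; risk in unexposed = 1005/2193 = 0.45828.
RR = 0.72610/0.45828 = 1.58441
AR% = (RR − 1)/RR × 100 = (1.58441 − 1)/1.58441 × 100 = 36.8852%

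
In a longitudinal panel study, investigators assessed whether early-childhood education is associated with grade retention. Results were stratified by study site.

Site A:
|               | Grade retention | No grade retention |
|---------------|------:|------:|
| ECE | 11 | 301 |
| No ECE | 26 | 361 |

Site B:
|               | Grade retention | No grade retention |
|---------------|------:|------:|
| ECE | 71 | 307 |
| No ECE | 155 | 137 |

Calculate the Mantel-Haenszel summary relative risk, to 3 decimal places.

0.374

RR_MH = Σ(aᵢ·n₀ᵢ/nᵢ) / Σ(cᵢ·n₁ᵢ/nᵢ), with n₁ᵢ = aᵢ+bᵢ (exposed), n₀ᵢ = cᵢ+dᵢ (unexposed), nᵢ = n₁ᵢ+n₀ᵢ.
Stratum 1 (Site A): n₁ = 312, n₀ = 387, n = 699; a·n₀/n = 11·387/699 = 6.0901; c·n₁/n = 26·312/699 = 11.6052
Stratum 2 (Site B): n₁ = 378, n₀ = 292, n = 670; a·n₀/n = 71·292/670 = 30.9433; c·n₁/n = 155·378/670 = 87.4478
RR_MH = (6.0901 + 30.9433) / (11.6052 + 87.4478) = 37.0334 / 99.0529 = 0.37388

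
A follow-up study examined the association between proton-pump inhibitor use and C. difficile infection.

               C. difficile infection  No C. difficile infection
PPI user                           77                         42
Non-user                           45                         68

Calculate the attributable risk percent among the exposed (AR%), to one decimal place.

38.5

Cells: a = 77, b = 42, c = 45, d = 68.
Risk in exposed = 77/119 = 0.64706; risk in unexposed = 45/113 = 0.39823.
RR = 0.64706/0.39823 = 1.62484
AR% = (RR − 1)/RR × 100 = (1.62484 − 1)/1.62484 × 100 = 38.4553%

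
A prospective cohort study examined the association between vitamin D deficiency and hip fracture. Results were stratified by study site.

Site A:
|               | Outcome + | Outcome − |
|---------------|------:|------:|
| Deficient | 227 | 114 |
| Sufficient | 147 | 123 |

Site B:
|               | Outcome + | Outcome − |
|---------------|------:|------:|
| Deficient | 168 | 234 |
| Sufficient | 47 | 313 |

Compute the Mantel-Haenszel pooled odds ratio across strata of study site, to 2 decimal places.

2.74

OR_MH = Σ(aᵢdᵢ/nᵢ) / Σ(bᵢcᵢ/nᵢ), where nᵢ is the stratum total.
Stratum 1 (Site A): n = 611; a·d/n = 227·123/611 = 45.6972; b·c/n = 114·147/611 = 27.4272
Stratum 2 (Site B): n = 762; a·d/n = 168·313/762 = 69.0079; b·c/n = 234·47/762 = 14.4331
OR_MH = (45.6972 + 69.0079) / (27.4272 + 14.4331) = 114.7051 / 41.8602 = 2.74019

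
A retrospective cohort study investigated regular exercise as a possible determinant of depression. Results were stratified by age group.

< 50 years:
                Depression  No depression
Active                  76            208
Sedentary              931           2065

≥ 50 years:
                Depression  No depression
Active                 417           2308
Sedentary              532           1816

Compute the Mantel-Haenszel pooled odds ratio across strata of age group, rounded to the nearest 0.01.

OR_MH = Σ(aᵢdᵢ/nᵢ) / Σ(bᵢcᵢ/nᵢ), where nᵢ is the stratum total.
Stratum 1 (< 50 years): n = 3280; a·d/n = 76·2065/3280 = 47.8476; b·c/n = 208·931/3280 = 59.0390
Stratum 2 (≥ 50 years): n = 5073; a·d/n = 417·1816/5073 = 149.2750; b·c/n = 2308·532/5073 = 242.0375
OR_MH = (47.8476 + 149.2750) / (59.0390 + 242.0375) = 197.1225 / 301.0765 = 0.65473

0.65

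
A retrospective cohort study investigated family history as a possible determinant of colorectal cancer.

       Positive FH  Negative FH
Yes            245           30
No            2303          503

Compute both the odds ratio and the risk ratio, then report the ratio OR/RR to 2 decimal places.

1.04

Reading the table with exposure as columns: a = 245 (Positive FH, case), b = 2303 (Positive FH, non-case), c = 30 (Negative FH, case), d = 503.
OR = (245·503)/(2303·30) = 123235/69090 = 1.78369
Risk in exposed = 245/2548 = 0.09615; risk in unexposed = 30/533 = 0.05629; RR = 1.70833
OR/RR = 1.78369 / 1.70833 = 1.04411
The outcome is rare in both groups, so OR ≈ RR (ratio near 1).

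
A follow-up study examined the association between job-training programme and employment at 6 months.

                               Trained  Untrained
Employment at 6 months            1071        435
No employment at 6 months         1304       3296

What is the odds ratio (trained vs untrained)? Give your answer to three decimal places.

Reading the table with exposure as columns: a = 1071 (Trained, case), b = 1304 (Trained, non-case), c = 435 (Untrained, case), d = 3296.
OR = (a·d)/(b·c) = (1071 × 3296) / (1304 × 435) = 3530016 / 567240 = 6.22314
The odds of employment at 6 months are about 6.22 times as high in the trained group.

6.223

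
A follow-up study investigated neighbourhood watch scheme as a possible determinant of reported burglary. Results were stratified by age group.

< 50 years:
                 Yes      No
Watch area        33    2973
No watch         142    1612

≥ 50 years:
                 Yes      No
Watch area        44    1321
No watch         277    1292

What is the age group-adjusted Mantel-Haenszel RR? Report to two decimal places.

0.16

RR_MH = Σ(aᵢ·n₀ᵢ/nᵢ) / Σ(cᵢ·n₁ᵢ/nᵢ), with n₁ᵢ = aᵢ+bᵢ (exposed), n₀ᵢ = cᵢ+dᵢ (unexposed), nᵢ = n₁ᵢ+n₀ᵢ.
Stratum 1 (< 50 years): n₁ = 3006, n₀ = 1754, n = 4760; a·n₀/n = 33·1754/4760 = 12.1601; c·n₁/n = 142·3006/4760 = 89.6748
Stratum 2 (≥ 50 years): n₁ = 1365, n₀ = 1569, n = 2934; a·n₀/n = 44·1569/2934 = 23.5297; c·n₁/n = 277·1365/2934 = 128.8701
RR_MH = (12.1601 + 23.5297) / (89.6748 + 128.8701) = 35.6897 / 218.5449 = 0.16331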